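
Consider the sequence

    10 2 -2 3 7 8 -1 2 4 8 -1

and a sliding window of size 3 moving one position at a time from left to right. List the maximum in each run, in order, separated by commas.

10, 3, 7, 8, 8, 8, 4, 8, 8

(10, 2, -2) → max 10
(2, -2, 3) → max 3
(-2, 3, 7) → max 7
(3, 7, 8) → max 8
(7, 8, -1) → max 8
(8, -1, 2) → max 8
(-1, 2, 4) → max 4
(2, 4, 8) → max 8
(4, 8, -1) → max 8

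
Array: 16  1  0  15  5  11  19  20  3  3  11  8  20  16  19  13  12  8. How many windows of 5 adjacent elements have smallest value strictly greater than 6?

4

16 1 0 15 5 → min 0
1 0 15 5 11 → min 0
0 15 5 11 19 → min 0
15 5 11 19 20 → min 5
5 11 19 20 3 → min 3
11 19 20 3 3 → min 3
19 20 3 3 11 → min 3
20 3 3 11 8 → min 3
3 3 11 8 20 → min 3
3 11 8 20 16 → min 3
11 8 20 16 19 → min 8  > 6 ✓
8 20 16 19 13 → min 8  > 6 ✓
20 16 19 13 12 → min 12  > 6 ✓
16 19 13 12 8 → min 8  > 6 ✓
4 windows satisfy the condition.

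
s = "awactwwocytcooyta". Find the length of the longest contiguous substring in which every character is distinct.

add a: [a] len 1
add w: [a, w] len 2
add a (repeat a, move left end past it): [w, a] len 2
add c: [w, a, c] len 3
add t: [w, a, c, t] len 4
add w (repeat w, move left end past it): [a, c, t, w] len 4
add w (repeat w, move left end past it): [w] len 1
add o: [w, o] len 2
add c: [w, o, c] len 3
add y: [w, o, c, y] len 4
add t: [w, o, c, y, t] len 5
add c (repeat c, move left end past it): [y, t, c] len 3
add o: [y, t, c, o] len 4
add o (repeat o, move left end past it): [o] len 1
add y: [o, y] len 2
add t: [o, y, t] len 3
add a: [o, y, t, a] len 4
Longest all-distinct length: 5.

5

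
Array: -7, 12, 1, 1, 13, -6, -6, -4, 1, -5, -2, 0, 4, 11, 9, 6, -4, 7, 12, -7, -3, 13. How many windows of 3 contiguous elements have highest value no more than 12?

16

-7 12 1 → max 12  ≤ 12 ✓
12 1 1 → max 12  ≤ 12 ✓
1 1 13 → max 13
1 13 -6 → max 13
13 -6 -6 → max 13
-6 -6 -4 → max -4  ≤ 12 ✓
-6 -4 1 → max 1  ≤ 12 ✓
-4 1 -5 → max 1  ≤ 12 ✓
1 -5 -2 → max 1  ≤ 12 ✓
-5 -2 0 → max 0  ≤ 12 ✓
-2 0 4 → max 4  ≤ 12 ✓
0 4 11 → max 11  ≤ 12 ✓
4 11 9 → max 11  ≤ 12 ✓
11 9 6 → max 11  ≤ 12 ✓
9 6 -4 → max 9  ≤ 12 ✓
6 -4 7 → max 7  ≤ 12 ✓
-4 7 12 → max 12  ≤ 12 ✓
7 12 -7 → max 12  ≤ 12 ✓
12 -7 -3 → max 12  ≤ 12 ✓
-7 -3 13 → max 13
16 windows satisfy the condition.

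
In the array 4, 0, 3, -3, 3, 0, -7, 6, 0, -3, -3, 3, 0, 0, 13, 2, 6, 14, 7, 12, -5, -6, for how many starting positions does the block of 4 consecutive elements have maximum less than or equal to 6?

11

4 0 3 -3 → max 4  ≤ 6 ✓
0 3 -3 3 → max 3  ≤ 6 ✓
3 -3 3 0 → max 3  ≤ 6 ✓
-3 3 0 -7 → max 3  ≤ 6 ✓
3 0 -7 6 → max 6  ≤ 6 ✓
0 -7 6 0 → max 6  ≤ 6 ✓
-7 6 0 -3 → max 6  ≤ 6 ✓
6 0 -3 -3 → max 6  ≤ 6 ✓
0 -3 -3 3 → max 3  ≤ 6 ✓
-3 -3 3 0 → max 3  ≤ 6 ✓
-3 3 0 0 → max 3  ≤ 6 ✓
3 0 0 13 → max 13
0 0 13 2 → max 13
0 13 2 6 → max 13
13 2 6 14 → max 14
2 6 14 7 → max 14
6 14 7 12 → max 14
14 7 12 -5 → max 14
7 12 -5 -6 → max 12
11 windows satisfy the condition.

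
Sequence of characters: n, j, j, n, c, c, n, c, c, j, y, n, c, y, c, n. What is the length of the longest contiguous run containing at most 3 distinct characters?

10

add n: window [n] (1 distinct), len 1
add j: window [n, j] (2 distinct), len 2
add j: window [n, j, j] (2 distinct), len 3
add n: window [n, j, j, n] (2 distinct), len 4
add c: window [n, j, j, n, c] (3 distinct), len 5
add c: window [n, j, j, n, c, c] (3 distinct), len 6
add n: window [n, j, j, n, c, c, n] (3 distinct), len 7
add c: window [n, j, j, n, c, c, n, c] (3 distinct), len 8
add c: window [n, j, j, n, c, c, n, c, c] (3 distinct), len 9
add j: window [n, j, j, n, c, c, n, c, c, j] (3 distinct), len 10
add y: window [c, c, j, y] (3 distinct), len 4
add n: window [j, y, n] (3 distinct), len 3
add c: window [y, n, c] (3 distinct), len 3
add y: window [y, n, c, y] (3 distinct), len 4
add c: window [y, n, c, y, c] (3 distinct), len 5
add n: window [y, n, c, y, c, n] (3 distinct), len 6
Longest length with ≤3 distinct: 10.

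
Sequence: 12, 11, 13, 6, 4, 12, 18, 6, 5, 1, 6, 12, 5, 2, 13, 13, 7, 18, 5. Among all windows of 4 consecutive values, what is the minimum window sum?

Window sums for each of the 16 positions:
12 11 13 6 → sum 42
11 13 6 4 → sum 34
13 6 4 12 → sum 35
6 4 12 18 → sum 40
4 12 18 6 → sum 40
12 18 6 5 → sum 41
18 6 5 1 → sum 30
6 5 1 6 → sum 18
5 1 6 12 → sum 24
1 6 12 5 → sum 24
6 12 5 2 → sum 25
12 5 2 13 → sum 32
5 2 13 13 → sum 33
2 13 13 7 → sum 35
13 13 7 18 → sum 51
13 7 18 5 → sum 43
Minimum of these is 18.

18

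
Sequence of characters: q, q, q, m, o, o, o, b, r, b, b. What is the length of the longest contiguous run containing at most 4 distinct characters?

add q: window [q] (1 distinct), len 1
add q: window [q, q] (1 distinct), len 2
add q: window [q, q, q] (1 distinct), len 3
add m: window [q, q, q, m] (2 distinct), len 4
add o: window [q, q, q, m, o] (3 distinct), len 5
add o: window [q, q, q, m, o, o] (3 distinct), len 6
add o: window [q, q, q, m, o, o, o] (3 distinct), len 7
add b: window [q, q, q, m, o, o, o, b] (4 distinct), len 8
add r: window [m, o, o, o, b, r] (4 distinct), len 6
add b: window [m, o, o, o, b, r, b] (4 distinct), len 7
add b: window [m, o, o, o, b, r, b, b] (4 distinct), len 8
Longest length with ≤4 distinct: 8.

8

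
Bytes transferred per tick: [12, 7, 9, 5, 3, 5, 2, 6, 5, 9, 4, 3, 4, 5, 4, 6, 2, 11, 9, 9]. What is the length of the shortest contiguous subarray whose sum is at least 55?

10

add 12: running sum 12 < 55
add 7: running sum 19 < 55
add 9: running sum 28 < 55
add 5: running sum 33 < 55
add 3: running sum 36 < 55
add 5: running sum 41 < 55
add 2: running sum 43 < 55
add 6: running sum 49 < 55
add 5: running sum 54 < 55
add 9: shortest ending here [12, 7, 9, 5, 3, 5, 2, 6, 5, 9] sum 63, len 10
add 4: shortest ending here [7, 9, 5, 3, 5, 2, 6, 5, 9, 4] sum 55, len 10
add 3: shortest ending here [7, 9, 5, 3, 5, 2, 6, 5, 9, 4, 3] sum 58, len 11
add 4: shortest ending here [9, 5, 3, 5, 2, 6, 5, 9, 4, 3, 4] sum 55, len 11
add 5: shortest ending here [9, 5, 3, 5, 2, 6, 5, 9, 4, 3, 4, 5] sum 60, len 12
add 4: shortest ending here [5, 3, 5, 2, 6, 5, 9, 4, 3, 4, 5, 4] sum 55, len 12
add 6: shortest ending here [3, 5, 2, 6, 5, 9, 4, 3, 4, 5, 4, 6] sum 56, len 12
add 2: shortest ending here [5, 2, 6, 5, 9, 4, 3, 4, 5, 4, 6, 2] sum 55, len 12
add 11: shortest ending here [6, 5, 9, 4, 3, 4, 5, 4, 6, 2, 11] sum 59, len 11
add 9: shortest ending here [9, 4, 3, 4, 5, 4, 6, 2, 11, 9] sum 57, len 10
add 9: shortest ending here [4, 3, 4, 5, 4, 6, 2, 11, 9, 9] sum 57, len 10
Shortest qualifying length: 10.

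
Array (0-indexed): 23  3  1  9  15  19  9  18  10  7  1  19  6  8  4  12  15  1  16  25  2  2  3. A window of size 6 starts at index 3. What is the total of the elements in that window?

80

Elements at indices 3..8: 9, 15, 19, 9, 18, 10
sum(9, 15, 19, 9, 18, 10) = 80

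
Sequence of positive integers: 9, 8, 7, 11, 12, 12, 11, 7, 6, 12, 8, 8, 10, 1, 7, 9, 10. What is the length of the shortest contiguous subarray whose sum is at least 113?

add 9: running sum 9 < 113
add 8: running sum 17 < 113
add 7: running sum 24 < 113
add 11: running sum 35 < 113
add 12: running sum 47 < 113
add 12: running sum 59 < 113
add 11: running sum 70 < 113
add 7: running sum 77 < 113
add 6: running sum 83 < 113
add 12: running sum 95 < 113
add 8: running sum 103 < 113
add 8: running sum 111 < 113
add 10: shortest ending here [9, 8, 7, 11, 12, 12, 11, 7, 6, 12, 8, 8, 10] sum 121, len 13
add 1: shortest ending here [8, 7, 11, 12, 12, 11, 7, 6, 12, 8, 8, 10, 1] sum 113, len 13
add 7: shortest ending here [8, 7, 11, 12, 12, 11, 7, 6, 12, 8, 8, 10, 1, 7] sum 120, len 14
add 9: shortest ending here [11, 12, 12, 11, 7, 6, 12, 8, 8, 10, 1, 7, 9] sum 114, len 13
add 10: shortest ending here [12, 12, 11, 7, 6, 12, 8, 8, 10, 1, 7, 9, 10] sum 113, len 13
Shortest qualifying length: 13.

13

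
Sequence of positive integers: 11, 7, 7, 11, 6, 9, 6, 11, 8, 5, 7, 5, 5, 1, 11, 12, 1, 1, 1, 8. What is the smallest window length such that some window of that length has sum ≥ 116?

16

add 11: running sum 11 < 116
add 7: running sum 18 < 116
add 7: running sum 25 < 116
add 11: running sum 36 < 116
add 6: running sum 42 < 116
add 9: running sum 51 < 116
add 6: running sum 57 < 116
add 11: running sum 68 < 116
add 8: running sum 76 < 116
add 5: running sum 81 < 116
add 7: running sum 88 < 116
add 5: running sum 93 < 116
add 5: running sum 98 < 116
add 1: running sum 99 < 116
add 11: running sum 110 < 116
add 12: shortest ending here [11, 7, 7, 11, 6, 9, 6, 11, 8, 5, 7, 5, 5, 1, 11, 12] sum 122, len 16
add 1: shortest ending here [11, 7, 7, 11, 6, 9, 6, 11, 8, 5, 7, 5, 5, 1, 11, 12, 1] sum 123, len 17
add 1: shortest ending here [11, 7, 7, 11, 6, 9, 6, 11, 8, 5, 7, 5, 5, 1, 11, 12, 1, 1] sum 124, len 18
add 1: shortest ending here [11, 7, 7, 11, 6, 9, 6, 11, 8, 5, 7, 5, 5, 1, 11, 12, 1, 1, 1] sum 125, len 19
add 8: shortest ending here [7, 7, 11, 6, 9, 6, 11, 8, 5, 7, 5, 5, 1, 11, 12, 1, 1, 1, 8] sum 122, len 19
Shortest qualifying length: 16.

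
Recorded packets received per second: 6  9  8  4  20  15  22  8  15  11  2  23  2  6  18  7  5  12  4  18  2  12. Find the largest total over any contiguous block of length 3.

57

[6, 9, 8] → sum 23
[9, 8, 4] → sum 21
[8, 4, 20] → sum 32
[4, 20, 15] → sum 39
[20, 15, 22] → sum 57
[15, 22, 8] → sum 45
[22, 8, 15] → sum 45
[8, 15, 11] → sum 34
[15, 11, 2] → sum 28
[11, 2, 23] → sum 36
[2, 23, 2] → sum 27
[23, 2, 6] → sum 31
[2, 6, 18] → sum 26
[6, 18, 7] → sum 31
[18, 7, 5] → sum 30
[7, 5, 12] → sum 24
[5, 12, 4] → sum 21
[12, 4, 18] → sum 34
[4, 18, 2] → sum 24
[18, 2, 12] → sum 32
Largest of these is 57.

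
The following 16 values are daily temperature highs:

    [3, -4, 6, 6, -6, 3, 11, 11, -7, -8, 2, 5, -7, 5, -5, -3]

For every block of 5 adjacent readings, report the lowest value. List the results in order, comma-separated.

-6, -6, -6, -6, -7, -8, -8, -8, -8, -8, -7, -7

Sliding a size-5 window across the 16 values:
(3, -4, 6, 6, -6) → min -6
(-4, 6, 6, -6, 3) → min -6
(6, 6, -6, 3, 11) → min -6
(6, -6, 3, 11, 11) → min -6
(-6, 3, 11, 11, -7) → min -7
(3, 11, 11, -7, -8) → min -8
(11, 11, -7, -8, 2) → min -8
(11, -7, -8, 2, 5) → min -8
(-7, -8, 2, 5, -7) → min -8
(-8, 2, 5, -7, 5) → min -8
(2, 5, -7, 5, -5) → min -7
(5, -7, 5, -5, -3) → min -7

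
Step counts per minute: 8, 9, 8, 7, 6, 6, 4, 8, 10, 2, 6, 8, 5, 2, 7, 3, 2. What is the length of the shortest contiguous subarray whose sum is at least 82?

add 8: running sum 8 < 82
add 9: running sum 17 < 82
add 8: running sum 25 < 82
add 7: running sum 32 < 82
add 6: running sum 38 < 82
add 6: running sum 44 < 82
add 4: running sum 48 < 82
add 8: running sum 56 < 82
add 10: running sum 66 < 82
add 2: running sum 68 < 82
add 6: running sum 74 < 82
add 8: shortest ending here [8, 9, 8, 7, 6, 6, 4, 8, 10, 2, 6, 8] sum 82, len 12
add 5: shortest ending here [8, 9, 8, 7, 6, 6, 4, 8, 10, 2, 6, 8, 5] sum 87, len 13
add 2: shortest ending here [8, 9, 8, 7, 6, 6, 4, 8, 10, 2, 6, 8, 5, 2] sum 89, len 14
add 7: shortest ending here [9, 8, 7, 6, 6, 4, 8, 10, 2, 6, 8, 5, 2, 7] sum 88, len 14
add 3: shortest ending here [8, 7, 6, 6, 4, 8, 10, 2, 6, 8, 5, 2, 7, 3] sum 82, len 14
add 2: shortest ending here [8, 7, 6, 6, 4, 8, 10, 2, 6, 8, 5, 2, 7, 3, 2] sum 84, len 15
Shortest qualifying length: 12.

12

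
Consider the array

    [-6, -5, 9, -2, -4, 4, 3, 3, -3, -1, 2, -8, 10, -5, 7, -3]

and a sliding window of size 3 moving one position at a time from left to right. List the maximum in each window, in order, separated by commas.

9, 9, 9, 4, 4, 4, 3, 3, 2, 2, 10, 10, 10, 7

(-6, -5, 9) → max 9
(-5, 9, -2) → max 9
(9, -2, -4) → max 9
(-2, -4, 4) → max 4
(-4, 4, 3) → max 4
(4, 3, 3) → max 4
(3, 3, -3) → max 3
(3, -3, -1) → max 3
(-3, -1, 2) → max 2
(-1, 2, -8) → max 2
(2, -8, 10) → max 10
(-8, 10, -5) → max 10
(10, -5, 7) → max 10
(-5, 7, -3) → max 7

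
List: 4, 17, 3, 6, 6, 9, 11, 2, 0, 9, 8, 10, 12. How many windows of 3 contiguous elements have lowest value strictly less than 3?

4

[4, 17, 3] → min 3
[17, 3, 6] → min 3
[3, 6, 6] → min 3
[6, 6, 9] → min 6
[6, 9, 11] → min 6
[9, 11, 2] → min 2  < 3 ✓
[11, 2, 0] → min 0  < 3 ✓
[2, 0, 9] → min 0  < 3 ✓
[0, 9, 8] → min 0  < 3 ✓
[9, 8, 10] → min 8
[8, 10, 12] → min 8
4 windows satisfy the condition.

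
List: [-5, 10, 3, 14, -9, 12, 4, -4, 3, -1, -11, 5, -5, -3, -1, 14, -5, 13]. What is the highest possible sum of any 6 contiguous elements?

34

Window sums for each of the 13 positions:
(-5, 10, 3, 14, -9, 12) → sum 25
(10, 3, 14, -9, 12, 4) → sum 34
(3, 14, -9, 12, 4, -4) → sum 20
(14, -9, 12, 4, -4, 3) → sum 20
(-9, 12, 4, -4, 3, -1) → sum 5
(12, 4, -4, 3, -1, -11) → sum 3
(4, -4, 3, -1, -11, 5) → sum -4
(-4, 3, -1, -11, 5, -5) → sum -13
(3, -1, -11, 5, -5, -3) → sum -12
(-1, -11, 5, -5, -3, -1) → sum -16
(-11, 5, -5, -3, -1, 14) → sum -1
(5, -5, -3, -1, 14, -5) → sum 5
(-5, -3, -1, 14, -5, 13) → sum 13
Highest of these is 34.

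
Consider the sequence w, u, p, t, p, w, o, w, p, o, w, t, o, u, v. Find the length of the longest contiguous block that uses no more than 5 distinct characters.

14

Extend right; when distinct count exceeds 5, shrink from the left:
add w: window [w] (1 distinct), len 1
add u: window [w, u] (2 distinct), len 2
add p: window [w, u, p] (3 distinct), len 3
add t: window [w, u, p, t] (4 distinct), len 4
add p: window [w, u, p, t, p] (4 distinct), len 5
add w: window [w, u, p, t, p, w] (4 distinct), len 6
add o: window [w, u, p, t, p, w, o] (5 distinct), len 7
add w: window [w, u, p, t, p, w, o, w] (5 distinct), len 8
add p: window [w, u, p, t, p, w, o, w, p] (5 distinct), len 9
add o: window [w, u, p, t, p, w, o, w, p, o] (5 distinct), len 10
add w: window [w, u, p, t, p, w, o, w, p, o, w] (5 distinct), len 11
add t: window [w, u, p, t, p, w, o, w, p, o, w, t] (5 distinct), len 12
add o: window [w, u, p, t, p, w, o, w, p, o, w, t, o] (5 distinct), len 13
add u: window [w, u, p, t, p, w, o, w, p, o, w, t, o, u] (5 distinct), len 14
add v: window [o, w, t, o, u, v] (5 distinct), len 6
Longest length with ≤5 distinct: 14.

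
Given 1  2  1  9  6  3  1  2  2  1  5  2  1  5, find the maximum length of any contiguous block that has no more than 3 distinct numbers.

8

add 1: window [1] (1 distinct), len 1
add 2: window [1, 2] (2 distinct), len 2
add 1: window [1, 2, 1] (2 distinct), len 3
add 9: window [1, 2, 1, 9] (3 distinct), len 4
add 6: window [1, 9, 6] (3 distinct), len 3
add 3: window [9, 6, 3] (3 distinct), len 3
add 1: window [6, 3, 1] (3 distinct), len 3
add 2: window [3, 1, 2] (3 distinct), len 3
add 2: window [3, 1, 2, 2] (3 distinct), len 4
add 1: window [3, 1, 2, 2, 1] (3 distinct), len 5
add 5: window [1, 2, 2, 1, 5] (3 distinct), len 5
add 2: window [1, 2, 2, 1, 5, 2] (3 distinct), len 6
add 1: window [1, 2, 2, 1, 5, 2, 1] (3 distinct), len 7
add 5: window [1, 2, 2, 1, 5, 2, 1, 5] (3 distinct), len 8
Longest length with ≤3 distinct: 8.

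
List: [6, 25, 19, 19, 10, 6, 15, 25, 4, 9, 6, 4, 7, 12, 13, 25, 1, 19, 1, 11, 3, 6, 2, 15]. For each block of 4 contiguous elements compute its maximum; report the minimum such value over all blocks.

6 25 19 19 → max 25
25 19 19 10 → max 25
19 19 10 6 → max 19
19 10 6 15 → max 19
10 6 15 25 → max 25
6 15 25 4 → max 25
15 25 4 9 → max 25
25 4 9 6 → max 25
4 9 6 4 → max 9
9 6 4 7 → max 9
6 4 7 12 → max 12
4 7 12 13 → max 13
7 12 13 25 → max 25
12 13 25 1 → max 25
13 25 1 19 → max 25
25 1 19 1 → max 25
1 19 1 11 → max 19
19 1 11 3 → max 19
1 11 3 6 → max 11
11 3 6 2 → max 11
3 6 2 15 → max 15
Minimum of these is 9.

9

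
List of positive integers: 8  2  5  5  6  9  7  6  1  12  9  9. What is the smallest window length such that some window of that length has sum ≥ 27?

add 8: running sum 8 < 27
add 2: running sum 10 < 27
add 5: running sum 15 < 27
add 5: running sum 20 < 27
add 6: running sum 26 < 27
end 5: [2, 5, 5, 6, 9] sum 27, len 5
end 6: [5, 6, 9, 7] sum 27, len 4
end 7: [6, 9, 7, 6] sum 28, len 4
end 8: [6, 9, 7, 6, 1] sum 29, len 5
end 9: [9, 7, 6, 1, 12] sum 35, len 5
end 10: [6, 1, 12, 9] sum 28, len 4
end 11: [12, 9, 9] sum 30, len 3
Shortest qualifying length: 3.

3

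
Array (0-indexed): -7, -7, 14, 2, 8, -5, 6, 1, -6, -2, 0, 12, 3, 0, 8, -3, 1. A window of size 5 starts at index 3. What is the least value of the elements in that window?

-5

Elements at indices 3..7: 2, 8, -5, 6, 1
min(2, 8, -5, 6, 1) = -5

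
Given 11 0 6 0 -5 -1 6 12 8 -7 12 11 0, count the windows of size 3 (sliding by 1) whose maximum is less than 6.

1

11 0 6 → max 11
0 6 0 → max 6
6 0 -5 → max 6
0 -5 -1 → max 0  < 6 ✓
-5 -1 6 → max 6
-1 6 12 → max 12
6 12 8 → max 12
12 8 -7 → max 12
8 -7 12 → max 12
-7 12 11 → max 12
12 11 0 → max 12
1 window satisfy the condition.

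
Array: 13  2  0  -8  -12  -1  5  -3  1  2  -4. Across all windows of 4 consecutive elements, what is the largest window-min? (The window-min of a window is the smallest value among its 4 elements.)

[13, 2, 0, -8] → min -8
[2, 0, -8, -12] → min -12
[0, -8, -12, -1] → min -12
[-8, -12, -1, 5] → min -12
[-12, -1, 5, -3] → min -12
[-1, 5, -3, 1] → min -3
[5, -3, 1, 2] → min -3
[-3, 1, 2, -4] → min -4
Largest of these is -3.

-3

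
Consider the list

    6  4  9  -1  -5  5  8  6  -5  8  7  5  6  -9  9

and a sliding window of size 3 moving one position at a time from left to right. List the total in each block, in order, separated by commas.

Sliding a size-3 window across the 15 values:
[6, 4, 9] → sum 19
[4, 9, -1] → sum 12
[9, -1, -5] → sum 3
[-1, -5, 5] → sum -1
[-5, 5, 8] → sum 8
[5, 8, 6] → sum 19
[8, 6, -5] → sum 9
[6, -5, 8] → sum 9
[-5, 8, 7] → sum 10
[8, 7, 5] → sum 20
[7, 5, 6] → sum 18
[5, 6, -9] → sum 2
[6, -9, 9] → sum 6

19, 12, 3, -1, 8, 19, 9, 9, 10, 20, 18, 2, 6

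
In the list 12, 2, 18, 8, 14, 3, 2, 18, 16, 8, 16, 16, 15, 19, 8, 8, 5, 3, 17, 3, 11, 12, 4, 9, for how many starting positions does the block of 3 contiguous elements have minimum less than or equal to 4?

12 2 18 → min 2  ≤ 4 ✓
2 18 8 → min 2  ≤ 4 ✓
18 8 14 → min 8
8 14 3 → min 3  ≤ 4 ✓
14 3 2 → min 2  ≤ 4 ✓
3 2 18 → min 2  ≤ 4 ✓
2 18 16 → min 2  ≤ 4 ✓
18 16 8 → min 8
16 8 16 → min 8
8 16 16 → min 8
16 16 15 → min 15
16 15 19 → min 15
15 19 8 → min 8
19 8 8 → min 8
8 8 5 → min 5
8 5 3 → min 3  ≤ 4 ✓
5 3 17 → min 3  ≤ 4 ✓
3 17 3 → min 3  ≤ 4 ✓
17 3 11 → min 3  ≤ 4 ✓
3 11 12 → min 3  ≤ 4 ✓
11 12 4 → min 4  ≤ 4 ✓
12 4 9 → min 4  ≤ 4 ✓
13 windows satisfy the condition.

13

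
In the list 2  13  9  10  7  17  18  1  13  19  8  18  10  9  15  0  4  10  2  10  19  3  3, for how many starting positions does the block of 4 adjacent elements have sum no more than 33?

2 13 9 10 → sum 34
13 9 10 7 → sum 39
9 10 7 17 → sum 43
10 7 17 18 → sum 52
7 17 18 1 → sum 43
17 18 1 13 → sum 49
18 1 13 19 → sum 51
1 13 19 8 → sum 41
13 19 8 18 → sum 58
19 8 18 10 → sum 55
8 18 10 9 → sum 45
18 10 9 15 → sum 52
10 9 15 0 → sum 34
9 15 0 4 → sum 28  ≤ 33 ✓
15 0 4 10 → sum 29  ≤ 33 ✓
0 4 10 2 → sum 16  ≤ 33 ✓
4 10 2 10 → sum 26  ≤ 33 ✓
10 2 10 19 → sum 41
2 10 19 3 → sum 34
10 19 3 3 → sum 35
4 windows satisfy the condition.

4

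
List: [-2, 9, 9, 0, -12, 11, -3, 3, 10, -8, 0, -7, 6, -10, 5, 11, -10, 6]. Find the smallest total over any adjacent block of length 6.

Window sums for each of the 13 positions:
[-2, 9, 9, 0, -12, 11] → sum 15
[9, 9, 0, -12, 11, -3] → sum 14
[9, 0, -12, 11, -3, 3] → sum 8
[0, -12, 11, -3, 3, 10] → sum 9
[-12, 11, -3, 3, 10, -8] → sum 1
[11, -3, 3, 10, -8, 0] → sum 13
[-3, 3, 10, -8, 0, -7] → sum -5
[3, 10, -8, 0, -7, 6] → sum 4
[10, -8, 0, -7, 6, -10] → sum -9
[-8, 0, -7, 6, -10, 5] → sum -14
[0, -7, 6, -10, 5, 11] → sum 5
[-7, 6, -10, 5, 11, -10] → sum -5
[6, -10, 5, 11, -10, 6] → sum 8
Smallest of these is -14.

-14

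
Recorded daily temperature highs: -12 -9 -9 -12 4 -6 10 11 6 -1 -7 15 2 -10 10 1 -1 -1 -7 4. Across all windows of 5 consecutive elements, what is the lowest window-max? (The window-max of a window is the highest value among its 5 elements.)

[-12, -9, -9, -12, 4] → max 4
[-9, -9, -12, 4, -6] → max 4
[-9, -12, 4, -6, 10] → max 10
[-12, 4, -6, 10, 11] → max 11
[4, -6, 10, 11, 6] → max 11
[-6, 10, 11, 6, -1] → max 11
[10, 11, 6, -1, -7] → max 11
[11, 6, -1, -7, 15] → max 15
[6, -1, -7, 15, 2] → max 15
[-1, -7, 15, 2, -10] → max 15
[-7, 15, 2, -10, 10] → max 15
[15, 2, -10, 10, 1] → max 15
[2, -10, 10, 1, -1] → max 10
[-10, 10, 1, -1, -1] → max 10
[10, 1, -1, -1, -7] → max 10
[1, -1, -1, -7, 4] → max 4
Lowest of these is 4.

4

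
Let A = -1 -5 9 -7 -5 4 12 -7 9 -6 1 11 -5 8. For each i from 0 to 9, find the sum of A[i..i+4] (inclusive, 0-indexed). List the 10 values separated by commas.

Sliding a size-5 window across the 14 values:
[-1, -5, 9, -7, -5] → sum -9
[-5, 9, -7, -5, 4] → sum -4
[9, -7, -5, 4, 12] → sum 13
[-7, -5, 4, 12, -7] → sum -3
[-5, 4, 12, -7, 9] → sum 13
[4, 12, -7, 9, -6] → sum 12
[12, -7, 9, -6, 1] → sum 9
[-7, 9, -6, 1, 11] → sum 8
[9, -6, 1, 11, -5] → sum 10
[-6, 1, 11, -5, 8] → sum 9

-9, -4, 13, -3, 13, 12, 9, 8, 10, 9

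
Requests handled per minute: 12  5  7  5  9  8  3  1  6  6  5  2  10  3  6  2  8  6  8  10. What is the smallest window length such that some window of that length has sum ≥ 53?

Extend right; whenever the sum reaches 53, record the length and shrink from the left:
add 12: running sum 12 < 53
add 5: running sum 17 < 53
add 7: running sum 24 < 53
add 5: running sum 29 < 53
add 9: running sum 38 < 53
add 8: running sum 46 < 53
add 3: running sum 49 < 53
add 1: running sum 50 < 53
end 8: [12, 5, 7, 5, 9, 8, 3, 1, 6] sum 56, len 9
end 9: [12, 5, 7, 5, 9, 8, 3, 1, 6, 6] sum 62, len 10
end 10: [5, 7, 5, 9, 8, 3, 1, 6, 6, 5] sum 55, len 10
end 11: [5, 7, 5, 9, 8, 3, 1, 6, 6, 5, 2] sum 57, len 11
end 12: [5, 9, 8, 3, 1, 6, 6, 5, 2, 10] sum 55, len 10
end 13: [9, 8, 3, 1, 6, 6, 5, 2, 10, 3] sum 53, len 10
end 14: [9, 8, 3, 1, 6, 6, 5, 2, 10, 3, 6] sum 59, len 11
end 15: [9, 8, 3, 1, 6, 6, 5, 2, 10, 3, 6, 2] sum 61, len 12
end 16: [8, 3, 1, 6, 6, 5, 2, 10, 3, 6, 2, 8] sum 60, len 12
end 17: [6, 6, 5, 2, 10, 3, 6, 2, 8, 6] sum 54, len 10
end 18: [6, 5, 2, 10, 3, 6, 2, 8, 6, 8] sum 56, len 10
end 19: [10, 3, 6, 2, 8, 6, 8, 10] sum 53, len 8
Shortest qualifying length: 8.

8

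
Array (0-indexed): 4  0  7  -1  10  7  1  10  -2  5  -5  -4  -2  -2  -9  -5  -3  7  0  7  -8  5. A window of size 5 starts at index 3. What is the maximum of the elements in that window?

Elements at indices 3..7: -1, 10, 7, 1, 10
max(-1, 10, 7, 1, 10) = 10

10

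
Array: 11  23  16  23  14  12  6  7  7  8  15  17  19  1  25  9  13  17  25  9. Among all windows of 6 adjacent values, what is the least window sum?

(11, 23, 16, 23, 14, 12) → sum 99
(23, 16, 23, 14, 12, 6) → sum 94
(16, 23, 14, 12, 6, 7) → sum 78
(23, 14, 12, 6, 7, 7) → sum 69
(14, 12, 6, 7, 7, 8) → sum 54
(12, 6, 7, 7, 8, 15) → sum 55
(6, 7, 7, 8, 15, 17) → sum 60
(7, 7, 8, 15, 17, 19) → sum 73
(7, 8, 15, 17, 19, 1) → sum 67
(8, 15, 17, 19, 1, 25) → sum 85
(15, 17, 19, 1, 25, 9) → sum 86
(17, 19, 1, 25, 9, 13) → sum 84
(19, 1, 25, 9, 13, 17) → sum 84
(1, 25, 9, 13, 17, 25) → sum 90
(25, 9, 13, 17, 25, 9) → sum 98
Least of these is 54.

54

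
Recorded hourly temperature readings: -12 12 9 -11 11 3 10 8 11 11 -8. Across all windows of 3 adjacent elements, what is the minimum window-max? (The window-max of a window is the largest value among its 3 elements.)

10

Window maxs for each of the 9 positions:
(-12, 12, 9) → max 12
(12, 9, -11) → max 12
(9, -11, 11) → max 11
(-11, 11, 3) → max 11
(11, 3, 10) → max 11
(3, 10, 8) → max 10
(10, 8, 11) → max 11
(8, 11, 11) → max 11
(11, 11, -8) → max 11
Minimum of these is 10.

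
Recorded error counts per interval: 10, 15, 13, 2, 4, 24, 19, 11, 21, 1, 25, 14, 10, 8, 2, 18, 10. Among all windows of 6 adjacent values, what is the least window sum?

10 15 13 2 4 24 → sum 68
15 13 2 4 24 19 → sum 77
13 2 4 24 19 11 → sum 73
2 4 24 19 11 21 → sum 81
4 24 19 11 21 1 → sum 80
24 19 11 21 1 25 → sum 101
19 11 21 1 25 14 → sum 91
11 21 1 25 14 10 → sum 82
21 1 25 14 10 8 → sum 79
1 25 14 10 8 2 → sum 60
25 14 10 8 2 18 → sum 77
14 10 8 2 18 10 → sum 62
Least of these is 60.

60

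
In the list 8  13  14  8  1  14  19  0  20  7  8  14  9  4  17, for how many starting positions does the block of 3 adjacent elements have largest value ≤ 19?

10

8 13 14 → max 14  ≤ 19 ✓
13 14 8 → max 14  ≤ 19 ✓
14 8 1 → max 14  ≤ 19 ✓
8 1 14 → max 14  ≤ 19 ✓
1 14 19 → max 19  ≤ 19 ✓
14 19 0 → max 19  ≤ 19 ✓
19 0 20 → max 20
0 20 7 → max 20
20 7 8 → max 20
7 8 14 → max 14  ≤ 19 ✓
8 14 9 → max 14  ≤ 19 ✓
14 9 4 → max 14  ≤ 19 ✓
9 4 17 → max 17  ≤ 19 ✓
10 windows satisfy the condition.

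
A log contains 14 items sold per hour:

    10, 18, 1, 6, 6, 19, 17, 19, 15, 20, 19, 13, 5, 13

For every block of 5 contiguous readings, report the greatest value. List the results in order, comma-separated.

18, 19, 19, 19, 19, 20, 20, 20, 20, 20

Sliding a size-5 window across the 14 values:
[10, 18, 1, 6, 6] → max 18
[18, 1, 6, 6, 19] → max 19
[1, 6, 6, 19, 17] → max 19
[6, 6, 19, 17, 19] → max 19
[6, 19, 17, 19, 15] → max 19
[19, 17, 19, 15, 20] → max 20
[17, 19, 15, 20, 19] → max 20
[19, 15, 20, 19, 13] → max 20
[15, 20, 19, 13, 5] → max 20
[20, 19, 13, 5, 13] → max 20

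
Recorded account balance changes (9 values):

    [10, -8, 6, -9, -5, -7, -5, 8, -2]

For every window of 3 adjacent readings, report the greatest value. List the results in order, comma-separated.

[10, -8, 6] → max 10
[-8, 6, -9] → max 6
[6, -9, -5] → max 6
[-9, -5, -7] → max -5
[-5, -7, -5] → max -5
[-7, -5, 8] → max 8
[-5, 8, -2] → max 8

10, 6, 6, -5, -5, 8, 8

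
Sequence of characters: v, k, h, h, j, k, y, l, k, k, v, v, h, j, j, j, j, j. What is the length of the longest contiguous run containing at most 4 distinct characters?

Extend right; when distinct count exceeds 4, shrink from the left:
add v: window [v] (1 distinct), len 1
add k: window [v, k] (2 distinct), len 2
add h: window [v, k, h] (3 distinct), len 3
add h: window [v, k, h, h] (3 distinct), len 4
add j: window [v, k, h, h, j] (4 distinct), len 5
add k: window [v, k, h, h, j, k] (4 distinct), len 6
add y: window [k, h, h, j, k, y] (4 distinct), len 6
add l: window [j, k, y, l] (4 distinct), len 4
add k: window [j, k, y, l, k] (4 distinct), len 5
add k: window [j, k, y, l, k, k] (4 distinct), len 6
add v: window [k, y, l, k, k, v] (4 distinct), len 6
add v: window [k, y, l, k, k, v, v] (4 distinct), len 7
add h: window [l, k, k, v, v, h] (4 distinct), len 6
add j: window [k, k, v, v, h, j] (4 distinct), len 6
add j: window [k, k, v, v, h, j, j] (4 distinct), len 7
add j: window [k, k, v, v, h, j, j, j] (4 distinct), len 8
add j: window [k, k, v, v, h, j, j, j, j] (4 distinct), len 9
add j: window [k, k, v, v, h, j, j, j, j, j] (4 distinct), len 10
Longest length with ≤4 distinct: 10.

10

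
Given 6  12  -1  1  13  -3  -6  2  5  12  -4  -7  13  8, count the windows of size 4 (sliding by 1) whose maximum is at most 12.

(6, 12, -1, 1) → max 12  ≤ 12 ✓
(12, -1, 1, 13) → max 13
(-1, 1, 13, -3) → max 13
(1, 13, -3, -6) → max 13
(13, -3, -6, 2) → max 13
(-3, -6, 2, 5) → max 5  ≤ 12 ✓
(-6, 2, 5, 12) → max 12  ≤ 12 ✓
(2, 5, 12, -4) → max 12  ≤ 12 ✓
(5, 12, -4, -7) → max 12  ≤ 12 ✓
(12, -4, -7, 13) → max 13
(-4, -7, 13, 8) → max 13
5 windows satisfy the condition.

5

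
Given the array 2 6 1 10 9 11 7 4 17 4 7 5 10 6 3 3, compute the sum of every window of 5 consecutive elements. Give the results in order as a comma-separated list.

(2, 6, 1, 10, 9) → sum 28
(6, 1, 10, 9, 11) → sum 37
(1, 10, 9, 11, 7) → sum 38
(10, 9, 11, 7, 4) → sum 41
(9, 11, 7, 4, 17) → sum 48
(11, 7, 4, 17, 4) → sum 43
(7, 4, 17, 4, 7) → sum 39
(4, 17, 4, 7, 5) → sum 37
(17, 4, 7, 5, 10) → sum 43
(4, 7, 5, 10, 6) → sum 32
(7, 5, 10, 6, 3) → sum 31
(5, 10, 6, 3, 3) → sum 27

28, 37, 38, 41, 48, 43, 39, 37, 43, 32, 31, 27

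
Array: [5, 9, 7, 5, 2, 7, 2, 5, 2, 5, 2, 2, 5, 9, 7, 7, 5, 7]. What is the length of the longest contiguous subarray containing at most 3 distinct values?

Extend right; when distinct count exceeds 3, shrink from the left:
add 5: window [5] (1 distinct), len 1
add 9: window [5, 9] (2 distinct), len 2
add 7: window [5, 9, 7] (3 distinct), len 3
add 5: window [5, 9, 7, 5] (3 distinct), len 4
add 2: window [7, 5, 2] (3 distinct), len 3
add 7: window [7, 5, 2, 7] (3 distinct), len 4
add 2: window [7, 5, 2, 7, 2] (3 distinct), len 5
add 5: window [7, 5, 2, 7, 2, 5] (3 distinct), len 6
add 2: window [7, 5, 2, 7, 2, 5, 2] (3 distinct), len 7
add 5: window [7, 5, 2, 7, 2, 5, 2, 5] (3 distinct), len 8
add 2: window [7, 5, 2, 7, 2, 5, 2, 5, 2] (3 distinct), len 9
add 2: window [7, 5, 2, 7, 2, 5, 2, 5, 2, 2] (3 distinct), len 10
add 5: window [7, 5, 2, 7, 2, 5, 2, 5, 2, 2, 5] (3 distinct), len 11
add 9: window [2, 5, 2, 5, 2, 2, 5, 9] (3 distinct), len 8
add 7: window [5, 9, 7] (3 distinct), len 3
add 7: window [5, 9, 7, 7] (3 distinct), len 4
add 5: window [5, 9, 7, 7, 5] (3 distinct), len 5
add 7: window [5, 9, 7, 7, 5, 7] (3 distinct), len 6
Longest length with ≤3 distinct: 11.

11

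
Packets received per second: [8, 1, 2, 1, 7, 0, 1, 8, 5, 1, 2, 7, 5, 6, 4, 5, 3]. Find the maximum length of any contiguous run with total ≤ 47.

13

[8] sum 8 len 1
[8, 1] sum 9 len 2
[8, 1, 2] sum 11 len 3
[8, 1, 2, 1] sum 12 len 4
[8, 1, 2, 1, 7] sum 19 len 5
[8, 1, 2, 1, 7, 0] sum 19 len 6
[8, 1, 2, 1, 7, 0, 1] sum 20 len 7
[8, 1, 2, 1, 7, 0, 1, 8] sum 28 len 8
[8, 1, 2, 1, 7, 0, 1, 8, 5] sum 33 len 9
[8, 1, 2, 1, 7, 0, 1, 8, 5, 1] sum 34 len 10
[8, 1, 2, 1, 7, 0, 1, 8, 5, 1, 2] sum 36 len 11
[8, 1, 2, 1, 7, 0, 1, 8, 5, 1, 2, 7] sum 43 len 12
[1, 2, 1, 7, 0, 1, 8, 5, 1, 2, 7, 5] sum 40 len 12
[1, 2, 1, 7, 0, 1, 8, 5, 1, 2, 7, 5, 6] sum 46 len 13
[1, 7, 0, 1, 8, 5, 1, 2, 7, 5, 6, 4] sum 47 len 12
[0, 1, 8, 5, 1, 2, 7, 5, 6, 4, 5] sum 44 len 11
[0, 1, 8, 5, 1, 2, 7, 5, 6, 4, 5, 3] sum 47 len 12
Longest length seen: 13.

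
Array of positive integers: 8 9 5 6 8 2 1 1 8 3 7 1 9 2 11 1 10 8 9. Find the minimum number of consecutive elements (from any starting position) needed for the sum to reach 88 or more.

add 8: running sum 8 < 88
add 9: running sum 17 < 88
add 5: running sum 22 < 88
add 6: running sum 28 < 88
add 8: running sum 36 < 88
add 2: running sum 38 < 88
add 1: running sum 39 < 88
add 1: running sum 40 < 88
add 8: running sum 48 < 88
add 3: running sum 51 < 88
add 7: running sum 58 < 88
add 1: running sum 59 < 88
add 9: running sum 68 < 88
add 2: running sum 70 < 88
add 11: running sum 81 < 88
add 1: running sum 82 < 88
end 16: [8, 9, 5, 6, 8, 2, 1, 1, 8, 3, 7, 1, 9, 2, 11, 1, 10] sum 92, len 17
end 17: [9, 5, 6, 8, 2, 1, 1, 8, 3, 7, 1, 9, 2, 11, 1, 10, 8] sum 92, len 17
end 18: [5, 6, 8, 2, 1, 1, 8, 3, 7, 1, 9, 2, 11, 1, 10, 8, 9] sum 92, len 17
Shortest qualifying length: 17.

17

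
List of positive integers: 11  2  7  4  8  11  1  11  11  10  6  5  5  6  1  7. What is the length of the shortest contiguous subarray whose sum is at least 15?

2

add 11: running sum 11 < 15
add 2: running sum 13 < 15
end 2: [11, 2, 7] sum 20, len 3
end 3: [11, 2, 7, 4] sum 24, len 4
end 4: [7, 4, 8] sum 19, len 3
end 5: [8, 11] sum 19, len 2
end 6: [8, 11, 1] sum 20, len 3
end 7: [11, 1, 11] sum 23, len 3
end 8: [11, 11] sum 22, len 2
end 9: [11, 10] sum 21, len 2
end 10: [10, 6] sum 16, len 2
end 11: [10, 6, 5] sum 21, len 3
end 12: [6, 5, 5] sum 16, len 3
end 13: [5, 5, 6] sum 16, len 3
end 14: [5, 5, 6, 1] sum 17, len 4
end 15: [5, 6, 1, 7] sum 19, len 4
Shortest qualifying length: 2.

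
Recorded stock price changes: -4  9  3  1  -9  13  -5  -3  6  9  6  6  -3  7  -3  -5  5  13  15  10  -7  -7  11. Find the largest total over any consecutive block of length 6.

-4 9 3 1 -9 13 → sum 13
9 3 1 -9 13 -5 → sum 12
3 1 -9 13 -5 -3 → sum 0
1 -9 13 -5 -3 6 → sum 3
-9 13 -5 -3 6 9 → sum 11
13 -5 -3 6 9 6 → sum 26
-5 -3 6 9 6 6 → sum 19
-3 6 9 6 6 -3 → sum 21
6 9 6 6 -3 7 → sum 31
9 6 6 -3 7 -3 → sum 22
6 6 -3 7 -3 -5 → sum 8
6 -3 7 -3 -5 5 → sum 7
-3 7 -3 -5 5 13 → sum 14
7 -3 -5 5 13 15 → sum 32
-3 -5 5 13 15 10 → sum 35
-5 5 13 15 10 -7 → sum 31
5 13 15 10 -7 -7 → sum 29
13 15 10 -7 -7 11 → sum 35
Largest of these is 35.

35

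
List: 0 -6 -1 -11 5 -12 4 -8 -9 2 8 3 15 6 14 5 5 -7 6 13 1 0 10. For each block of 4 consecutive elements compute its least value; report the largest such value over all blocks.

(0, -6, -1, -11) → min -11
(-6, -1, -11, 5) → min -11
(-1, -11, 5, -12) → min -12
(-11, 5, -12, 4) → min -12
(5, -12, 4, -8) → min -12
(-12, 4, -8, -9) → min -12
(4, -8, -9, 2) → min -9
(-8, -9, 2, 8) → min -9
(-9, 2, 8, 3) → min -9
(2, 8, 3, 15) → min 2
(8, 3, 15, 6) → min 3
(3, 15, 6, 14) → min 3
(15, 6, 14, 5) → min 5
(6, 14, 5, 5) → min 5
(14, 5, 5, -7) → min -7
(5, 5, -7, 6) → min -7
(5, -7, 6, 13) → min -7
(-7, 6, 13, 1) → min -7
(6, 13, 1, 0) → min 0
(13, 1, 0, 10) → min 0
Largest of these is 5.

5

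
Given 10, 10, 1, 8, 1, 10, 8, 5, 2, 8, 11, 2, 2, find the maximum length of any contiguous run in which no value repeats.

add 10: [10] len 1
add 10 (repeat 10, move left end past it): [10] len 1
add 1: [10, 1] len 2
add 8: [10, 1, 8] len 3
add 1 (repeat 1, move left end past it): [8, 1] len 2
add 10: [8, 1, 10] len 3
add 8 (repeat 8, move left end past it): [1, 10, 8] len 3
add 5: [1, 10, 8, 5] len 4
add 2: [1, 10, 8, 5, 2] len 5
add 8 (repeat 8, move left end past it): [5, 2, 8] len 3
add 11: [5, 2, 8, 11] len 4
add 2 (repeat 2, move left end past it): [8, 11, 2] len 3
add 2 (repeat 2, move left end past it): [2] len 1
Longest all-distinct length: 5.

5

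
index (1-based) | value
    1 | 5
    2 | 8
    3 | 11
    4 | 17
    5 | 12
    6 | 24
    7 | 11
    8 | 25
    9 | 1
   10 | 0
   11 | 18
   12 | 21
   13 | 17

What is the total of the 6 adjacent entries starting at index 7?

Elements at indices 7..12: 11, 25, 1, 0, 18, 21
sum(11, 25, 1, 0, 18, 21) = 76

76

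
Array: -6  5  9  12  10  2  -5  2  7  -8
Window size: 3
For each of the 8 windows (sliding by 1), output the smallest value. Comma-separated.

(-6, 5, 9) → min -6
(5, 9, 12) → min 5
(9, 12, 10) → min 9
(12, 10, 2) → min 2
(10, 2, -5) → min -5
(2, -5, 2) → min -5
(-5, 2, 7) → min -5
(2, 7, -8) → min -8

-6, 5, 9, 2, -5, -5, -5, -8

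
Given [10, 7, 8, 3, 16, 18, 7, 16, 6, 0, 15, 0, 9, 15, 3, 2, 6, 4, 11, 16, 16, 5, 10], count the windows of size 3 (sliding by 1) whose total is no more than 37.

18

(10, 7, 8) → sum 25  ≤ 37 ✓
(7, 8, 3) → sum 18  ≤ 37 ✓
(8, 3, 16) → sum 27  ≤ 37 ✓
(3, 16, 18) → sum 37  ≤ 37 ✓
(16, 18, 7) → sum 41
(18, 7, 16) → sum 41
(7, 16, 6) → sum 29  ≤ 37 ✓
(16, 6, 0) → sum 22  ≤ 37 ✓
(6, 0, 15) → sum 21  ≤ 37 ✓
(0, 15, 0) → sum 15  ≤ 37 ✓
(15, 0, 9) → sum 24  ≤ 37 ✓
(0, 9, 15) → sum 24  ≤ 37 ✓
(9, 15, 3) → sum 27  ≤ 37 ✓
(15, 3, 2) → sum 20  ≤ 37 ✓
(3, 2, 6) → sum 11  ≤ 37 ✓
(2, 6, 4) → sum 12  ≤ 37 ✓
(6, 4, 11) → sum 21  ≤ 37 ✓
(4, 11, 16) → sum 31  ≤ 37 ✓
(11, 16, 16) → sum 43
(16, 16, 5) → sum 37  ≤ 37 ✓
(16, 5, 10) → sum 31  ≤ 37 ✓
18 windows satisfy the condition.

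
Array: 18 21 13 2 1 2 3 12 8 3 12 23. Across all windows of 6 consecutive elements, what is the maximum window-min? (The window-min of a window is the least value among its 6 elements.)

[18, 21, 13, 2, 1, 2] → min 1
[21, 13, 2, 1, 2, 3] → min 1
[13, 2, 1, 2, 3, 12] → min 1
[2, 1, 2, 3, 12, 8] → min 1
[1, 2, 3, 12, 8, 3] → min 1
[2, 3, 12, 8, 3, 12] → min 2
[3, 12, 8, 3, 12, 23] → min 3
Maximum of these is 3.

3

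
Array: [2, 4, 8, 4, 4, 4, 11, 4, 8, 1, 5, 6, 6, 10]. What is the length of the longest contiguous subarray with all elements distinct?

[2] len 1
[2, 4] len 2
[2, 4, 8] len 3
[8, 4] len 2
[4] len 1
[4] len 1
[4, 11] len 2
[11, 4] len 2
[11, 4, 8] len 3
[11, 4, 8, 1] len 4
[11, 4, 8, 1, 5] len 5
[11, 4, 8, 1, 5, 6] len 6
[6] len 1
[6, 10] len 2
Longest all-distinct length: 6.

6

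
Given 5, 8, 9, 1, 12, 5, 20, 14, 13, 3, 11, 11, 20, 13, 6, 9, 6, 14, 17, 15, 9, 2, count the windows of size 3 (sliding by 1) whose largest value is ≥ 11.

[5, 8, 9] → max 9
[8, 9, 1] → max 9
[9, 1, 12] → max 12  ≥ 11 ✓
[1, 12, 5] → max 12  ≥ 11 ✓
[12, 5, 20] → max 20  ≥ 11 ✓
[5, 20, 14] → max 20  ≥ 11 ✓
[20, 14, 13] → max 20  ≥ 11 ✓
[14, 13, 3] → max 14  ≥ 11 ✓
[13, 3, 11] → max 13  ≥ 11 ✓
[3, 11, 11] → max 11  ≥ 11 ✓
[11, 11, 20] → max 20  ≥ 11 ✓
[11, 20, 13] → max 20  ≥ 11 ✓
[20, 13, 6] → max 20  ≥ 11 ✓
[13, 6, 9] → max 13  ≥ 11 ✓
[6, 9, 6] → max 9
[9, 6, 14] → max 14  ≥ 11 ✓
[6, 14, 17] → max 17  ≥ 11 ✓
[14, 17, 15] → max 17  ≥ 11 ✓
[17, 15, 9] → max 17  ≥ 11 ✓
[15, 9, 2] → max 15  ≥ 11 ✓
17 windows satisfy the condition.

17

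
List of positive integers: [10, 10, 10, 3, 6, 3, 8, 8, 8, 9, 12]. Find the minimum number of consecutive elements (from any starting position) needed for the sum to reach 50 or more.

add 10: running sum 10 < 50
add 10: running sum 20 < 50
add 10: running sum 30 < 50
add 3: running sum 33 < 50
add 6: running sum 39 < 50
add 3: running sum 42 < 50
add 8: shortest ending here [10, 10, 10, 3, 6, 3, 8] sum 50, len 7
add 8: shortest ending here [10, 10, 10, 3, 6, 3, 8, 8] sum 58, len 8
add 8: shortest ending here [10, 10, 3, 6, 3, 8, 8, 8] sum 56, len 8
add 9: shortest ending here [10, 3, 6, 3, 8, 8, 8, 9] sum 55, len 8
add 12: shortest ending here [6, 3, 8, 8, 8, 9, 12] sum 54, len 7
Shortest qualifying length: 7.

7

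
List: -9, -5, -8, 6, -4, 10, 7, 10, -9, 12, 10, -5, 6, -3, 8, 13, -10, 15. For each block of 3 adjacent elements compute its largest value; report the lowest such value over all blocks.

Window maxs for each of the 16 positions:
[-9, -5, -8] → max -5
[-5, -8, 6] → max 6
[-8, 6, -4] → max 6
[6, -4, 10] → max 10
[-4, 10, 7] → max 10
[10, 7, 10] → max 10
[7, 10, -9] → max 10
[10, -9, 12] → max 12
[-9, 12, 10] → max 12
[12, 10, -5] → max 12
[10, -5, 6] → max 10
[-5, 6, -3] → max 6
[6, -3, 8] → max 8
[-3, 8, 13] → max 13
[8, 13, -10] → max 13
[13, -10, 15] → max 15
Lowest of these is -5.

-5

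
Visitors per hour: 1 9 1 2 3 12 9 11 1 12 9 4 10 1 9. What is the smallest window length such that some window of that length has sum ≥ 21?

add 1: running sum 1 < 21
add 9: running sum 10 < 21
add 1: running sum 11 < 21
add 2: running sum 13 < 21
add 3: running sum 16 < 21
add 12: shortest ending here [9, 1, 2, 3, 12] sum 27, len 5
add 9: shortest ending here [12, 9] sum 21, len 2
add 11: shortest ending here [12, 9, 11] sum 32, len 3
add 1: shortest ending here [9, 11, 1] sum 21, len 3
add 12: shortest ending here [11, 1, 12] sum 24, len 3
add 9: shortest ending here [12, 9] sum 21, len 2
add 4: shortest ending here [12, 9, 4] sum 25, len 3
add 10: shortest ending here [9, 4, 10] sum 23, len 3
add 1: shortest ending here [9, 4, 10, 1] sum 24, len 4
add 9: shortest ending here [4, 10, 1, 9] sum 24, len 4
Shortest qualifying length: 2.

2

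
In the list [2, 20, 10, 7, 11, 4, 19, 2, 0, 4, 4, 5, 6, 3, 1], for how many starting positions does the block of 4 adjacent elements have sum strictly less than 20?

[2, 20, 10, 7] → sum 39
[20, 10, 7, 11] → sum 48
[10, 7, 11, 4] → sum 32
[7, 11, 4, 19] → sum 41
[11, 4, 19, 2] → sum 36
[4, 19, 2, 0] → sum 25
[19, 2, 0, 4] → sum 25
[2, 0, 4, 4] → sum 10  < 20 ✓
[0, 4, 4, 5] → sum 13  < 20 ✓
[4, 4, 5, 6] → sum 19  < 20 ✓
[4, 5, 6, 3] → sum 18  < 20 ✓
[5, 6, 3, 1] → sum 15  < 20 ✓
5 windows satisfy the condition.

5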